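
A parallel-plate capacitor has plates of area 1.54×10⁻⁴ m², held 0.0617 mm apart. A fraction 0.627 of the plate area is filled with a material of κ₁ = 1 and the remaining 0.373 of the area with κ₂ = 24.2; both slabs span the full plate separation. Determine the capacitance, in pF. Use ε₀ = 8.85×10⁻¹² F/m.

Side-by-side slabs ⇒ two capacitors in parallel, each spanning the full gap.
C₁ = κ₁ε₀A₁/d = 1.00 × 8.85×10⁻¹² × 9.66×10⁻⁵ / 6.17×10⁻⁵ = 1.38×10⁻¹¹ F.
C₂ = κ₂ε₀A₂/d = 24.2 × 8.85×10⁻¹² × 5.74×10⁻⁵ / 6.17×10⁻⁵ = 1.99×10⁻¹⁰ F.
C = C₁ + C₂ = 2.13×10⁻¹⁰ F.

213 pF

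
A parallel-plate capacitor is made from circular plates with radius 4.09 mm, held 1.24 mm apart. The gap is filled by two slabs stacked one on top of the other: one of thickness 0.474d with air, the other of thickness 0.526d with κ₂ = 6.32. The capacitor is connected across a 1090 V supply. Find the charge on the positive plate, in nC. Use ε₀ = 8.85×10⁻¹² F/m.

A = π(4.09 mm)² = 5.26×10⁻⁵ m².
Stacked slabs ⇒ two capacitors in series, each with the full plate area.
C₁ = κ₁ε₀A/d₁ = 1.00 × 8.85×10⁻¹² × 5.26×10⁻⁵ / 5.88×10⁻⁴ = 7.91×10⁻¹³ F.
C₂ = κ₂ε₀A/d₂ = 6.32 × 8.85×10⁻¹² × 5.26×10⁻⁵ / 6.52×10⁻⁴ = 4.51×10⁻¹² F.
C = (1/C₁ + 1/C₂)⁻¹ = 6.73×10⁻¹³ F.
Q = CV = 6.73×10⁻¹³ × 1090 = 7.34×10⁻¹⁰ C.

Q ≈ 0.734 nC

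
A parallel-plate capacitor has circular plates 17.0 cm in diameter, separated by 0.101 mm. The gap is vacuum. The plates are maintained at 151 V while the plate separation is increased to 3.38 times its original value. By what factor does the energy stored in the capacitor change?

U₂/U₁ ≈ 0.296

Battery connected ⇒ V is held fixed.
C₂ = 0.296 C₁ and U = ½CV², so U₂/U₁ = C₂/C₁ = 0.296.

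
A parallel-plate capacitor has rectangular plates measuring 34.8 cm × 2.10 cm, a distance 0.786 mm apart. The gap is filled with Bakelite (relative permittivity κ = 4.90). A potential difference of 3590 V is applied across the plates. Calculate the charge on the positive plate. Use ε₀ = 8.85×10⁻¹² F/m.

1.45 μC

A = 34.8 × 2.10 cm² = 7.31×10⁻³ m².
C = κε₀A/d = 4.90 × 8.85×10⁻¹² × 7.31×10⁻³ / 7.86×10⁻⁴ = 4.03×10⁻¹⁰ F.
Q = CV = 4.03×10⁻¹⁰ × 3590 = 1.45×10⁻⁶ C.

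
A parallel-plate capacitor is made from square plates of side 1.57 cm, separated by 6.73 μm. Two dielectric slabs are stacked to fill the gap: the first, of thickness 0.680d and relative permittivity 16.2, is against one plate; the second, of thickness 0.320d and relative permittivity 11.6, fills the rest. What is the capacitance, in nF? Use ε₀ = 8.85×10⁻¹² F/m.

A = (1.57 cm)² = 2.46×10⁻⁴ m².
Stacked slabs ⇒ two capacitors in series, each with the full plate area.
C₁ = κ₁ε₀A/d₁ = 16.2 × 8.85×10⁻¹² × 2.46×10⁻⁴ / 4.58×10⁻⁶ = 7.72×10⁻⁹ F.
C₂ = κ₂ε₀A/d₂ = 11.6 × 8.85×10⁻¹² × 2.46×10⁻⁴ / 2.15×10⁻⁶ = 1.17×10⁻⁸ F.
C = (1/C₁ + 1/C₂)⁻¹ = 4.66×10⁻⁹ F.

4.66 nF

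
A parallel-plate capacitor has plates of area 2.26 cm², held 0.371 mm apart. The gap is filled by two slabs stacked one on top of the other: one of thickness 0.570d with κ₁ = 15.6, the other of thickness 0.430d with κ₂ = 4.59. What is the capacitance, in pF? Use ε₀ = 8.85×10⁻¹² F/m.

A = 2.26 cm² = 2.26×10⁻⁴ m².
Stacked slabs ⇒ two capacitors in series, each with the full plate area.
C₁ = κ₁ε₀A/d₁ = 15.6 × 8.85×10⁻¹² × 2.26×10⁻⁴ / 2.11×10⁻⁴ = 1.48×10⁻¹⁰ F.
C₂ = κ₂ε₀A/d₂ = 4.59 × 8.85×10⁻¹² × 2.26×10⁻⁴ / 1.60×10⁻⁴ = 5.75×10⁻¹¹ F.
C = (1/C₁ + 1/C₂)⁻¹ = 4.14×10⁻¹¹ F.

C ≈ 41.4 pF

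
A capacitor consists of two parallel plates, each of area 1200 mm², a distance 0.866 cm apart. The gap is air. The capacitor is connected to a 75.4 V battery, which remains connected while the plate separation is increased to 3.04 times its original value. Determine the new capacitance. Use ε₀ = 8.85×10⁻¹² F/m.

0.403 pF

A = 1200 mm² = 1.20×10⁻³ m².
Initially C₁ = ε₀A/d = 8.85×10⁻¹² × 1.20×10⁻³ / 8.66×10⁻³ = 1.23×10⁻¹² F.
C = ε₀A/d scales as 1/d, so C₂/C₁ = d₁/d₂ = 1/3.04 = 0.329.
C₂ = 0.329 × 1.23×10⁻¹² = 4.03×10⁻¹³ F.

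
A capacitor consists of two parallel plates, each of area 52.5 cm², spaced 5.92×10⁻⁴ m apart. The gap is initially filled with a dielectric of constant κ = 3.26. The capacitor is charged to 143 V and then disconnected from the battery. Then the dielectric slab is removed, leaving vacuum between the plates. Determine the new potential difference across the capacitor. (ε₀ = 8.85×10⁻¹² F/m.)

466 V

A = 52.5 cm² = 5.25×10⁻³ m².
Initially C₁ = κε₀A/d = 3.26 × 8.85×10⁻¹² × 5.25×10⁻³ / 5.92×10⁻⁴ = 2.56×10⁻¹⁰ F.
V₁ = 1.43×10² V.
Isolated ⇒ Q is held fixed. C₂ = 0.307 C₁ and V = Q/C, so V₂/V₁ = C₁/C₂ = 3.26.
V₂ = 3.26 × 1.43×10² = 4.66×10² V.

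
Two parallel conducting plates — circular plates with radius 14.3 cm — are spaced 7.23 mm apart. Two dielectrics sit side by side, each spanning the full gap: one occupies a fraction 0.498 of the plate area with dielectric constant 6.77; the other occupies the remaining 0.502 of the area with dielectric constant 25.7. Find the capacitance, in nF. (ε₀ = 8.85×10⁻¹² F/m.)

A = π(14.3 cm)² = 6.42×10⁻² m².
Side-by-side slabs ⇒ two capacitors in parallel, each spanning the full gap.
C₁ = κ₁ε₀A₁/d = 6.77 × 8.85×10⁻¹² × 3.20×10⁻² / 7.23×10⁻³ = 2.65×10⁻¹⁰ F.
C₂ = κ₂ε₀A₂/d = 25.7 × 8.85×10⁻¹² × 3.22×10⁻² / 7.23×10⁻³ = 1.01×10⁻⁹ F.
C = C₁ + C₂ = 1.28×10⁻⁹ F.

1.28 nF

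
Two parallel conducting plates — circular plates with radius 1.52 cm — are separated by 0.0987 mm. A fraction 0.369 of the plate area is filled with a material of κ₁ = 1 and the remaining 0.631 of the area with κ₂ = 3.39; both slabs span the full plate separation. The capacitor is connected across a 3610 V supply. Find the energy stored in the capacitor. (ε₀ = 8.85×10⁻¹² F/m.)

U ≈ 1.06 mJ

A = π(1.52 cm)² = 7.26×10⁻⁴ m².
Side-by-side slabs ⇒ two capacitors in parallel, each spanning the full gap.
C₁ = κ₁ε₀A₁/d = 1.00 × 8.85×10⁻¹² × 2.68×10⁻⁴ / 9.87×10⁻⁵ = 2.40×10⁻¹¹ F.
C₂ = κ₂ε₀A₂/d = 3.39 × 8.85×10⁻¹² × 4.58×10⁻⁴ / 9.87×10⁻⁵ = 1.39×10⁻¹⁰ F.
C = C₁ + C₂ = 1.63×10⁻¹⁰ F.
U = ½CV² = ½ × 1.63×10⁻¹⁰ × (3610)² = 1.06×10⁻³ J.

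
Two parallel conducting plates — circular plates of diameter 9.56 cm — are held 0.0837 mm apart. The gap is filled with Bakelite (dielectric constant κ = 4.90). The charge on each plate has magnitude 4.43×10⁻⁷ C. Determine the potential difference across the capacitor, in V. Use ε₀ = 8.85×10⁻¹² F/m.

A = π(9.56/2 cm)² = 7.18×10⁻³ m².
C = κε₀A/d = 4.90 × 8.85×10⁻¹² × 7.18×10⁻³ / 8.37×10⁻⁵ = 3.72×10⁻⁹ F.
V = Q/C = 4.43×10⁻⁷ / 3.72×10⁻⁹ = 1.19×10² V.

119 V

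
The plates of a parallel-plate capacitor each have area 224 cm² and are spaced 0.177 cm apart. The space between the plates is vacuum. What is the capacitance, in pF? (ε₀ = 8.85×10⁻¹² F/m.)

A = 224 cm² = 2.24×10⁻² m².
C = ε₀A/d = 8.85×10⁻¹² × 2.24×10⁻² / 1.77×10⁻³ = 1.12×10⁻¹⁰ F.

C ≈ 112 pF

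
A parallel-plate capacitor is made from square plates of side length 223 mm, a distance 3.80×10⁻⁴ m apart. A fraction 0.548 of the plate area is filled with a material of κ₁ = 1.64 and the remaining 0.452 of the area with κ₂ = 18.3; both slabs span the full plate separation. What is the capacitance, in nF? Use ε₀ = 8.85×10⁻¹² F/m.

C ≈ 10.6 nF

A = (223 mm)² = 4.97×10⁻² m².
Side-by-side slabs ⇒ two capacitors in parallel, each spanning the full gap.
C₁ = κ₁ε₀A₁/d = 1.64 × 8.85×10⁻¹² × 2.73×10⁻² / 3.80×10⁻⁴ = 1.04×10⁻⁹ F.
C₂ = κ₂ε₀A₂/d = 18.3 × 8.85×10⁻¹² × 2.25×10⁻² / 3.80×10⁻⁴ = 9.58×10⁻⁹ F.
C = C₁ + C₂ = 1.06×10⁻⁸ F.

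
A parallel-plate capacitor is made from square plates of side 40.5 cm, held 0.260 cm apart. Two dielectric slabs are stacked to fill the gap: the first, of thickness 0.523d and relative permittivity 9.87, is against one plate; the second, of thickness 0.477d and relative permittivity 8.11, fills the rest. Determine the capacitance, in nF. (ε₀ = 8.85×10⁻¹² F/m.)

A = (40.5 cm)² = 0.164 m².
Stacked slabs ⇒ two capacitors in series, each with the full plate area.
C₁ = κ₁ε₀A/d₁ = 9.87 × 8.85×10⁻¹² × 0.164 / 1.36×10⁻³ = 1.05×10⁻⁸ F.
C₂ = κ₂ε₀A/d₂ = 8.11 × 8.85×10⁻¹² × 0.164 / 1.24×10⁻³ = 9.49×10⁻⁹ F.
C = (1/C₁ + 1/C₂)⁻¹ = 4.99×10⁻⁹ F.

C ≈ 4.99 nF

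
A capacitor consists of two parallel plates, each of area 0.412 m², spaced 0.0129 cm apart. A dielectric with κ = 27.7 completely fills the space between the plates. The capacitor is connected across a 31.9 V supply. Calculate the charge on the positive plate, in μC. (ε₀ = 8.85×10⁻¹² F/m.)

C = κε₀A/d = 27.7 × 8.85×10⁻¹² × 0.412 / 1.29×10⁻⁴ = 7.83×10⁻⁷ F.
Q = CV = 7.83×10⁻⁷ × 31.9 = 2.50×10⁻⁵ C.

Q ≈ 25.0 μC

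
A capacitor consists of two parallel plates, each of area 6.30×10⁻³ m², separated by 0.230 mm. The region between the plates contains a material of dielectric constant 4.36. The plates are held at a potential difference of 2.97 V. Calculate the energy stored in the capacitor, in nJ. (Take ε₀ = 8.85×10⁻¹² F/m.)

C = κε₀A/d = 4.36 × 8.85×10⁻¹² × 6.30×10⁻³ / 2.30×10⁻⁴ = 1.06×10⁻⁹ F.
U = ½CV² = ½ × 1.06×10⁻⁹ × (2.97)² = 4.66×10⁻⁹ J.

U ≈ 4.66 nJ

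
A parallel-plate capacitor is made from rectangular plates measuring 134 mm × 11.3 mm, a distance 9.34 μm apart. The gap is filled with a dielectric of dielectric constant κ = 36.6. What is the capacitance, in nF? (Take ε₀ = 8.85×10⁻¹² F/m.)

A = 134 × 11.3 mm² = 1.51×10⁻³ m².
C = κε₀A/d = 36.6 × 8.85×10⁻¹² × 1.51×10⁻³ / 9.34×10⁻⁶ = 5.25×10⁻⁸ F.

C ≈ 52.5 nF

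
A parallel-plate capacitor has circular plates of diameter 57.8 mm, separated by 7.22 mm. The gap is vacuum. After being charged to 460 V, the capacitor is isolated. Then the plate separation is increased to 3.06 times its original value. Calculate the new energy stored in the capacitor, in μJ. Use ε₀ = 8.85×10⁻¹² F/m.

U ≈ 1.04 μJ

A = π(57.8/2 mm)² = 2.62×10⁻³ m².
Initially C₁ = ε₀A/d = 8.85×10⁻¹² × 2.62×10⁻³ / 7.22×10⁻³ = 3.22×10⁻¹² F.
U₁ = 3.40×10⁻⁷ J.
Isolated ⇒ Q is held fixed. C₂ = 0.327 C₁ and U = Q²/(2C), so U₂/U₁ = C₁/C₂ = 3.06.
U₂ = 3.06 × 3.40×10⁻⁷ = 1.04×10⁻⁶ J.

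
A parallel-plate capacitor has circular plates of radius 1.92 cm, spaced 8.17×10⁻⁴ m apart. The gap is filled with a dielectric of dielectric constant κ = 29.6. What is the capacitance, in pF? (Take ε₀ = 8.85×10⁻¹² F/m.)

A = π(1.92 cm)² = 1.16×10⁻³ m².
C = κε₀A/d = 29.6 × 8.85×10⁻¹² × 1.16×10⁻³ / 8.17×10⁻⁴ = 3.71×10⁻¹⁰ F.

C ≈ 371 pF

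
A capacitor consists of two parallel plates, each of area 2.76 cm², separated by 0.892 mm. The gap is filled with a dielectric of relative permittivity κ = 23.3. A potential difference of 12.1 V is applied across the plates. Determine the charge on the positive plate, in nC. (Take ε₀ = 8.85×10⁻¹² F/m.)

0.772 nC

A = 2.76 cm² = 2.76×10⁻⁴ m².
C = κε₀A/d = 23.3 × 8.85×10⁻¹² × 2.76×10⁻⁴ / 8.92×10⁻⁴ = 6.38×10⁻¹¹ F.
Q = CV = 6.38×10⁻¹¹ × 12.1 = 7.72×10⁻¹⁰ C.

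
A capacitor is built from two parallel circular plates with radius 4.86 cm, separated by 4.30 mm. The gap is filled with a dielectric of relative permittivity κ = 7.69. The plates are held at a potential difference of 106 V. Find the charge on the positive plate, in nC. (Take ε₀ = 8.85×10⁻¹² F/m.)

A = π(4.86 cm)² = 7.42×10⁻³ m².
C = κε₀A/d = 7.69 × 8.85×10⁻¹² × 7.42×10⁻³ / 4.30×10⁻³ = 1.17×10⁻¹⁰ F.
Q = CV = 1.17×10⁻¹⁰ × 106 = 1.24×10⁻⁸ C.

12.4 nC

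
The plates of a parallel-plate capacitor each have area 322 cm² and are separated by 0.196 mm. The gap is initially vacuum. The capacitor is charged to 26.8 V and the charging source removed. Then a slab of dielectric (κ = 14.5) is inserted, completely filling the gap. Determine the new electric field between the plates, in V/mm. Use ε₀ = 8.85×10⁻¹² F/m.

A = 322 cm² = 3.22×10⁻² m².
Initially C₁ = ε₀A/d = 8.85×10⁻¹² × 3.22×10⁻² / 1.96×10⁻⁴ = 1.45×10⁻⁹ F.
E₁ = 1.37×10⁵ V/m.
Isolated ⇒ Q is held fixed. V₂ = Q/C₂ = V₁/14.5; E = V/d, so E₂/E₁ = (V₂/V₁)(d₁/d₂) = 0.0690.
E₂ = 0.0690 × 1.37×10⁵ = 9.43×10³ V/m.

E ≈ 9.43 V/mm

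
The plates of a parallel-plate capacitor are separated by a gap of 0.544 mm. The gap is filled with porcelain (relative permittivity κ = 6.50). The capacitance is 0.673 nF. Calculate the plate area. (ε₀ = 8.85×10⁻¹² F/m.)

A ≈ 63.6 cm²

A = Cd/(κε₀) = 6.73×10⁻¹⁰ × 5.44×10⁻⁴ / (6.50 × 8.85×10⁻¹²) = 6.36×10⁻³ m².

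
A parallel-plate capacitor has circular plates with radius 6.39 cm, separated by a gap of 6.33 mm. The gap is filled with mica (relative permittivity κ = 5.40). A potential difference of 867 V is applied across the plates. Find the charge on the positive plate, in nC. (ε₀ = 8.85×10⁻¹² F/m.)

Q ≈ 84.0 nC

A = π(6.39 cm)² = 1.28×10⁻² m².
C = κε₀A/d = 5.40 × 8.85×10⁻¹² × 1.28×10⁻² / 6.33×10⁻³ = 9.68×10⁻¹¹ F.
Q = CV = 9.68×10⁻¹¹ × 867 = 8.40×10⁻⁸ C.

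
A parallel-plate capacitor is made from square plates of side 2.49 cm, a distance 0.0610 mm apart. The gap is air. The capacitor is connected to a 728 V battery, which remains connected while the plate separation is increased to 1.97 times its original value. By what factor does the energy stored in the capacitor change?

U₂/U₁ ≈ 0.508

Battery connected ⇒ V is held fixed.
C₂ = 0.508 C₁ and U = ½CV², so U₂/U₁ = C₂/C₁ = 0.508.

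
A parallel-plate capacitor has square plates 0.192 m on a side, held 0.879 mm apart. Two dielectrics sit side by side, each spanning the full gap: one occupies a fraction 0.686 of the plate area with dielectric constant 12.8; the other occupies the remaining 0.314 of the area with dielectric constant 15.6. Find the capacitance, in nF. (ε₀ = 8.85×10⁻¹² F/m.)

C ≈ 5.08 nF

A = (0.192 m)² = 3.69×10⁻² m².
Side-by-side slabs ⇒ two capacitors in parallel, each spanning the full gap.
C₁ = κ₁ε₀A₁/d = 12.8 × 8.85×10⁻¹² × 2.53×10⁻² / 8.79×10⁻⁴ = 3.26×10⁻⁹ F.
C₂ = κ₂ε₀A₂/d = 15.6 × 8.85×10⁻¹² × 1.16×10⁻² / 8.79×10⁻⁴ = 1.82×10⁻⁹ F.
C = C₁ + C₂ = 5.08×10⁻⁹ F.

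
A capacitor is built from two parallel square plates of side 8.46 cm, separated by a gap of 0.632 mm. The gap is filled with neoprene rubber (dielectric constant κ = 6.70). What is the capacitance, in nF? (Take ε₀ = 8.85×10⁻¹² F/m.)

0.671 nF

A = (8.46 cm)² = 7.16×10⁻³ m².
C = κε₀A/d = 6.70 × 8.85×10⁻¹² × 7.16×10⁻³ / 6.32×10⁻⁴ = 6.71×10⁻¹⁰ F.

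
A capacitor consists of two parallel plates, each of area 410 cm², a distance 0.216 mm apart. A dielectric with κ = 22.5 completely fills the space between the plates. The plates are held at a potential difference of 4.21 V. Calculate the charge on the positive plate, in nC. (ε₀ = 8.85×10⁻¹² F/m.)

Q ≈ 159 nC

A = 410 cm² = 4.10×10⁻² m².
C = κε₀A/d = 22.5 × 8.85×10⁻¹² × 4.10×10⁻² / 2.16×10⁻⁴ = 3.78×10⁻⁸ F.
Q = CV = 3.78×10⁻⁸ × 4.21 = 1.59×10⁻⁷ C.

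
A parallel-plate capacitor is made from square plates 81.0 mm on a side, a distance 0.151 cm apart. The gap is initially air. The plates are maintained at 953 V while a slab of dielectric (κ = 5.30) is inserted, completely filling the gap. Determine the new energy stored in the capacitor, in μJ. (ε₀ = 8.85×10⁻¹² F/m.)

A = (81.0 mm)² = 6.56×10⁻³ m².
Initially C₁ = ε₀A/d = 8.85×10⁻¹² × 6.56×10⁻³ / 1.51×10⁻³ = 3.85×10⁻¹¹ F.
U₁ = 1.75×10⁻⁵ J.
Battery connected ⇒ V is held fixed. C₂ = 5.30 C₁ and U = ½CV², so U₂/U₁ = C₂/C₁ = 5.30.
U₂ = 5.30 × 1.75×10⁻⁵ = 9.25×10⁻⁵ J.

92.5 μJ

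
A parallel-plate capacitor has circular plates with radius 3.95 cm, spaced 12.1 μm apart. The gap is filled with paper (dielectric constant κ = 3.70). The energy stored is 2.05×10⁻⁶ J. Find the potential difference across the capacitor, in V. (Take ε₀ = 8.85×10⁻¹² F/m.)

A = π(3.95 cm)² = 4.90×10⁻³ m².
C = κε₀A/d = 3.70 × 8.85×10⁻¹² × 4.90×10⁻³ / 1.21×10⁻⁵ = 1.33×10⁻⁸ F.
V = √(2U/C) = √(2 × 2.05×10⁻⁶ / 1.33×10⁻⁸) = 17.6 V.

17.6 V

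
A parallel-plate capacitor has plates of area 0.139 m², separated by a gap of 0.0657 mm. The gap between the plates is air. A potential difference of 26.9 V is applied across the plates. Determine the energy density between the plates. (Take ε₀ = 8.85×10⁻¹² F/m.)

E = V/d = 26.9 / 6.57×10⁻⁵ = 4.09×10⁵ V/m.
u = ½ε₀E² = ½ × 8.85×10⁻¹² × (4.09×10⁵)² = 0.742 J/m³.

0.742 J/m³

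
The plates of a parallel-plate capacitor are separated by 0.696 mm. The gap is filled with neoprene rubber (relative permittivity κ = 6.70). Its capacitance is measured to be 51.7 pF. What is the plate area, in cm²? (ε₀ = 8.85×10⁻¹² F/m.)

A ≈ 6.07 cm²

A = Cd/(κε₀) = 5.17×10⁻¹¹ × 6.96×10⁻⁴ / (6.70 × 8.85×10⁻¹²) = 6.07×10⁻⁴ m².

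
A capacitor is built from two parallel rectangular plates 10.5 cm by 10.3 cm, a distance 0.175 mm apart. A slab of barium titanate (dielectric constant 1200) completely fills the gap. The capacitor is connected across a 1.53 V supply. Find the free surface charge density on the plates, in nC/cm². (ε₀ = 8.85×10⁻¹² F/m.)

9.28 nC/cm²

A = 10.5 × 10.3 cm² = 1.08×10⁻² m².
C = κε₀A/d = 1200 × 8.85×10⁻¹² × 1.08×10⁻² / 1.75×10⁻⁴ = 6.56×10⁻⁷ F.
σ = Q/A = CV/A = 6.56×10⁻⁷ × 1.53 / 1.08×10⁻² = 9.28×10⁻⁵ C/m².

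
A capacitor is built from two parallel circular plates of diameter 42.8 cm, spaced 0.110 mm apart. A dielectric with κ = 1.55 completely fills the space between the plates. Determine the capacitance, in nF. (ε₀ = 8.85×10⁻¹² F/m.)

A = π(42.8/2 cm)² = 0.144 m².
C = κε₀A/d = 1.55 × 8.85×10⁻¹² × 0.144 / 1.10×10⁻⁴ = 1.79×10⁻⁸ F.

17.9 nF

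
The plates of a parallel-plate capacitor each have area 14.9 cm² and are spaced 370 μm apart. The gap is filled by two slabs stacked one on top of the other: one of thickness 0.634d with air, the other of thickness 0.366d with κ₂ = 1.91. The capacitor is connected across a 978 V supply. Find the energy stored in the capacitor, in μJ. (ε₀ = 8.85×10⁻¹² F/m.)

A = 14.9 cm² = 1.49×10⁻³ m².
Stacked slabs ⇒ two capacitors in series, each with the full plate area.
C₁ = κ₁ε₀A/d₁ = 1.00 × 8.85×10⁻¹² × 1.49×10⁻³ / 2.35×10⁻⁴ = 5.62×10⁻¹¹ F.
C₂ = κ₂ε₀A/d₂ = 1.91 × 8.85×10⁻¹² × 1.49×10⁻³ / 1.35×10⁻⁴ = 1.86×10⁻¹⁰ F.
C = (1/C₁ + 1/C₂)⁻¹ = 4.32×10⁻¹¹ F.
U = ½CV² = ½ × 4.32×10⁻¹¹ × (978)² = 2.06×10⁻⁵ J.

20.6 μJ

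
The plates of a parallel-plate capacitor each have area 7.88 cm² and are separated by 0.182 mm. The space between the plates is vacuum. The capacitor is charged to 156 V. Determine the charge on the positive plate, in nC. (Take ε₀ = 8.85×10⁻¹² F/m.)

A = 7.88 cm² = 7.88×10⁻⁴ m².
C = ε₀A/d = 8.85×10⁻¹² × 7.88×10⁻⁴ / 1.82×10⁻⁴ = 3.83×10⁻¹¹ F.
Q = CV = 3.83×10⁻¹¹ × 156 = 5.98×10⁻⁹ C.

5.98 nC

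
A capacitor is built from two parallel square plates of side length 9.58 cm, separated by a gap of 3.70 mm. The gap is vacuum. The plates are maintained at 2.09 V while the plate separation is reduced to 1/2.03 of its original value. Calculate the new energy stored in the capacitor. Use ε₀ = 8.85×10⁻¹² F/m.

A = (9.58 cm)² = 9.18×10⁻³ m².
Initially C₁ = ε₀A/d = 8.85×10⁻¹² × 9.18×10⁻³ / 3.70×10⁻³ = 2.20×10⁻¹¹ F.
U₁ = 4.79×10⁻¹¹ J.
Battery connected ⇒ V is held fixed. C₂ = 2.03 C₁ and U = ½CV², so U₂/U₁ = C₂/C₁ = 2.03.
U₂ = 2.03 × 4.79×10⁻¹¹ = 9.73×10⁻¹¹ J.

U ≈ 97.3 pJ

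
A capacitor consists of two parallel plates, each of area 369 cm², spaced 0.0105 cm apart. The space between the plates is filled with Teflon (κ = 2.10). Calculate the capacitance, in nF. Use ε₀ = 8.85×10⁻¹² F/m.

A = 369 cm² = 3.69×10⁻² m².
C = κε₀A/d = 2.10 × 8.85×10⁻¹² × 3.69×10⁻² / 1.05×10⁻⁴ = 6.53×10⁻⁹ F.

6.53 nF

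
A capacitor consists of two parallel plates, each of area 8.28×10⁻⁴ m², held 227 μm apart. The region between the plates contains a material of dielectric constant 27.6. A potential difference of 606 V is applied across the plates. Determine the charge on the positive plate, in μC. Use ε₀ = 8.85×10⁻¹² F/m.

C = κε₀A/d = 27.6 × 8.85×10⁻¹² × 8.28×10⁻⁴ / 2.27×10⁻⁴ = 8.91×10⁻¹⁰ F.
Q = CV = 8.91×10⁻¹⁰ × 606 = 5.40×10⁻⁷ C.

Q ≈ 0.540 μC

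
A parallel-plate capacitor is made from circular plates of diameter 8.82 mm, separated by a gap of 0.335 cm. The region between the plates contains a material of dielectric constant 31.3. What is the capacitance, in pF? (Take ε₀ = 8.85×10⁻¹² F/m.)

5.05 pF

A = π(8.82/2 mm)² = 6.11×10⁻⁵ m².
C = κε₀A/d = 31.3 × 8.85×10⁻¹² × 6.11×10⁻⁵ / 3.35×10⁻³ = 5.05×10⁻¹² F.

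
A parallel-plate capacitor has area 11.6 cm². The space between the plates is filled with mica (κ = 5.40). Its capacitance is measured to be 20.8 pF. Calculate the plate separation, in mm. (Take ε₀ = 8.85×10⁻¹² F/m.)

d ≈ 2.67 mm

A = 11.6 cm² = 1.16×10⁻³ m².
d = κε₀A/C = 5.40 × 8.85×10⁻¹² × 1.16×10⁻³ / 2.08×10⁻¹¹ = 2.67×10⁻³ m.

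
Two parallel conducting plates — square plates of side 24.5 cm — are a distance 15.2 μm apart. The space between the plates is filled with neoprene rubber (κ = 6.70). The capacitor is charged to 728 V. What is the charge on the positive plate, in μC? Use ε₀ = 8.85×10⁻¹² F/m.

A = (24.5 cm)² = 6.00×10⁻² m².
C = κε₀A/d = 6.70 × 8.85×10⁻¹² × 6.00×10⁻² / 1.52×10⁻⁵ = 2.34×10⁻⁷ F.
Q = CV = 2.34×10⁻⁷ × 728 = 1.70×10⁻⁴ C.

170 μC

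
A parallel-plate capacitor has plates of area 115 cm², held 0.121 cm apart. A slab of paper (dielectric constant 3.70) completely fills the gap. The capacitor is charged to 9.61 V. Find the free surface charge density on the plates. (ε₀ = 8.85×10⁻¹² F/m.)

A = 115 cm² = 1.15×10⁻² m².
C = κε₀A/d = 3.70 × 8.85×10⁻¹² × 1.15×10⁻² / 1.21×10⁻³ = 3.11×10⁻¹⁰ F.
σ = Q/A = CV/A = 3.11×10⁻¹⁰ × 9.61 / 1.15×10⁻² = 2.60×10⁻⁷ C/m².

σ ≈ 260 nC/m²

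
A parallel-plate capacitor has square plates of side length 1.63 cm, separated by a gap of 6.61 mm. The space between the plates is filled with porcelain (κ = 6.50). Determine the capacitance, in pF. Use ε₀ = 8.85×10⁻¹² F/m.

C ≈ 2.31 pF

A = (1.63 cm)² = 2.66×10⁻⁴ m².
C = κε₀A/d = 6.50 × 8.85×10⁻¹² × 2.66×10⁻⁴ / 6.61×10⁻³ = 2.31×10⁻¹² F.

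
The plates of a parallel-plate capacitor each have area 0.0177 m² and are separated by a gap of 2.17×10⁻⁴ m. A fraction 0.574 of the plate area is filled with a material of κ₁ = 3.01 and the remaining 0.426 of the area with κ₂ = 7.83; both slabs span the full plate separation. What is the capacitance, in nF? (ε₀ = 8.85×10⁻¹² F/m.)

C ≈ 3.66 nF

Side-by-side slabs ⇒ two capacitors in parallel, each spanning the full gap.
C₁ = κ₁ε₀A₁/d = 3.01 × 8.85×10⁻¹² × 1.02×10⁻² / 2.17×10⁻⁴ = 1.25×10⁻⁹ F.
C₂ = κ₂ε₀A₂/d = 7.83 × 8.85×10⁻¹² × 7.54×10⁻³ / 2.17×10⁻⁴ = 2.41×10⁻⁹ F.
C = C₁ + C₂ = 3.66×10⁻⁹ F.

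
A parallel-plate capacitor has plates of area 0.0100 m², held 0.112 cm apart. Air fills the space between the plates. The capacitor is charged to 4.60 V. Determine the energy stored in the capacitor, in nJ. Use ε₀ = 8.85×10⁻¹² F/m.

0.836 nJ

C = ε₀A/d = 8.85×10⁻¹² × 1.00×10⁻² / 1.12×10⁻³ = 7.90×10⁻¹¹ F.
U = ½CV² = ½ × 7.90×10⁻¹¹ × (4.60)² = 8.36×10⁻¹⁰ J.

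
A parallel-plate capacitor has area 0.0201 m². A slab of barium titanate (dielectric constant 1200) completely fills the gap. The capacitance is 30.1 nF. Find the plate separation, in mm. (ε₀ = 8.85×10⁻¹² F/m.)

d ≈ 7.09 mm

d = κε₀A/C = 1200 × 8.85×10⁻¹² × 2.01×10⁻² / 3.01×10⁻⁸ = 7.09×10⁻³ m.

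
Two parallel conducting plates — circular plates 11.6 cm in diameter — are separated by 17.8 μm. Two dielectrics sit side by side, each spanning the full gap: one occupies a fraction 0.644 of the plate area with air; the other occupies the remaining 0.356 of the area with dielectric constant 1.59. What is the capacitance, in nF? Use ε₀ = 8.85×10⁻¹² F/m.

A = π(11.6/2 cm)² = 1.06×10⁻² m².
Side-by-side slabs ⇒ two capacitors in parallel, each spanning the full gap.
C₁ = κ₁ε₀A₁/d = 1.00 × 8.85×10⁻¹² × 6.81×10⁻³ / 1.78×10⁻⁵ = 3.38×10⁻⁹ F.
C₂ = κ₂ε₀A₂/d = 1.59 × 8.85×10⁻¹² × 3.76×10⁻³ / 1.78×10⁻⁵ = 2.97×10⁻⁹ F.
C = C₁ + C₂ = 6.36×10⁻⁹ F.

C ≈ 6.36 nF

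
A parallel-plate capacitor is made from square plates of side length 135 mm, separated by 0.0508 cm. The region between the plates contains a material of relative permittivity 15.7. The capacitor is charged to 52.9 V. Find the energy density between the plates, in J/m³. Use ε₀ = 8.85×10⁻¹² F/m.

u ≈ 0.753 J/m³

E = V/d = 52.9 / 5.08×10⁻⁴ = 1.04×10⁵ V/m.
u = ½κε₀E² = ½ × 15.7 × 8.85×10⁻¹² × (1.04×10⁵)² = 0.753 J/m³.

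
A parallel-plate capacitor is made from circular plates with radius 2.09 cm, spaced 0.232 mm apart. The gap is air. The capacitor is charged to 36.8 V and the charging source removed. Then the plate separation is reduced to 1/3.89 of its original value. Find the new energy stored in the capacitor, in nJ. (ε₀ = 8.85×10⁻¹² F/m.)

U ≈ 9.11 nJ

A = π(2.09 cm)² = 1.37×10⁻³ m².
Initially C₁ = ε₀A/d = 8.85×10⁻¹² × 1.37×10⁻³ / 2.32×10⁻⁴ = 5.23×10⁻¹¹ F.
U₁ = 3.54×10⁻⁸ J.
Isolated ⇒ Q is held fixed. C₂ = 3.89 C₁ and U = Q²/(2C), so U₂/U₁ = C₁/C₂ = 0.257.
U₂ = 0.257 × 3.54×10⁻⁸ = 9.11×10⁻⁹ J.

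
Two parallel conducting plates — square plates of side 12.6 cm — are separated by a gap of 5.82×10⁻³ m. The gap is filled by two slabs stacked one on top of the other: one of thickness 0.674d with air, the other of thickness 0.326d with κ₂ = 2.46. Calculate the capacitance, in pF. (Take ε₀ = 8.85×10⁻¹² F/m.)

29.9 pF

A = (12.6 cm)² = 1.59×10⁻² m².
Stacked slabs ⇒ two capacitors in series, each with the full plate area.
C₁ = κ₁ε₀A/d₁ = 1.00 × 8.85×10⁻¹² × 1.59×10⁻² / 3.92×10⁻³ = 3.58×10⁻¹¹ F.
C₂ = κ₂ε₀A/d₂ = 2.46 × 8.85×10⁻¹² × 1.59×10⁻² / 1.90×10⁻³ = 1.82×10⁻¹⁰ F.
C = (1/C₁ + 1/C₂)⁻¹ = 2.99×10⁻¹¹ F.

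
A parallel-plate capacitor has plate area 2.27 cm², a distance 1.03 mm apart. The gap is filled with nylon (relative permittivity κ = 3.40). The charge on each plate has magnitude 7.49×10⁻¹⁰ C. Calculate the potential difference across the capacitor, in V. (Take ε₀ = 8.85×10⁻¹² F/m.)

A = 2.27 cm² = 2.27×10⁻⁴ m².
C = κε₀A/d = 3.40 × 8.85×10⁻¹² × 2.27×10⁻⁴ / 1.03×10⁻³ = 6.63×10⁻¹² F.
V = Q/C = 7.49×10⁻¹⁰ / 6.63×10⁻¹² = 1.13×10² V.

V ≈ 113 V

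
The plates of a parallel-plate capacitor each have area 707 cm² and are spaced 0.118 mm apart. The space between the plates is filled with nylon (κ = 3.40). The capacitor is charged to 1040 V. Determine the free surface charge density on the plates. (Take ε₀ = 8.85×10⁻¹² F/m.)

σ ≈ 26.5 nC/cm²

A = 707 cm² = 7.07×10⁻² m².
C = κε₀A/d = 3.40 × 8.85×10⁻¹² × 7.07×10⁻² / 1.18×10⁻⁴ = 1.80×10⁻⁸ F.
σ = Q/A = CV/A = 1.80×10⁻⁸ × 1040 / 7.07×10⁻² = 2.65×10⁻⁴ C/m².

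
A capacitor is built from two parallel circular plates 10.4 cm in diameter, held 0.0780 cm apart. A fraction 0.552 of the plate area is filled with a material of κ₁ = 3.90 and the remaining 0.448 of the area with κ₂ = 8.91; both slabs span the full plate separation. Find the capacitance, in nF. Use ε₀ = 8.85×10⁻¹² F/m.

0.592 nF

A = π(10.4/2 cm)² = 8.49×10⁻³ m².
Side-by-side slabs ⇒ two capacitors in parallel, each spanning the full gap.
C₁ = κ₁ε₀A₁/d = 3.90 × 8.85×10⁻¹² × 4.69×10⁻³ / 7.80×10⁻⁴ = 2.07×10⁻¹⁰ F.
C₂ = κ₂ε₀A₂/d = 8.91 × 8.85×10⁻¹² × 3.81×10⁻³ / 7.80×10⁻⁴ = 3.85×10⁻¹⁰ F.
C = C₁ + C₂ = 5.92×10⁻¹⁰ F.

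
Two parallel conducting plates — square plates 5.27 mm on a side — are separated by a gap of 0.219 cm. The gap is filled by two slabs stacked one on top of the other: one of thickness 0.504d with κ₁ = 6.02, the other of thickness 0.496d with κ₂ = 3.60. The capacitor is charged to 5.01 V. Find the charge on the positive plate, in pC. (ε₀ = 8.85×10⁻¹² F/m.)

2.54 pC

A = (5.27 mm)² = 2.78×10⁻⁵ m².
Stacked slabs ⇒ two capacitors in series, each with the full plate area.
C₁ = κ₁ε₀A/d₁ = 6.02 × 8.85×10⁻¹² × 2.78×10⁻⁵ / 1.10×10⁻³ = 1.34×10⁻¹² F.
C₂ = κ₂ε₀A/d₂ = 3.60 × 8.85×10⁻¹² × 2.78×10⁻⁵ / 1.09×10⁻³ = 8.15×10⁻¹³ F.
C = (1/C₁ + 1/C₂)⁻¹ = 5.07×10⁻¹³ F.
Q = CV = 5.07×10⁻¹³ × 5.01 = 2.54×10⁻¹² C.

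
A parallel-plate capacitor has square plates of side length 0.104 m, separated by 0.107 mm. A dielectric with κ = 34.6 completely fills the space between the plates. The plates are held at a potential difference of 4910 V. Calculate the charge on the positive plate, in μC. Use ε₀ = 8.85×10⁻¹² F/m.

A = (0.104 m)² = 1.08×10⁻² m².
C = κε₀A/d = 34.6 × 8.85×10⁻¹² × 1.08×10⁻² / 1.07×10⁻⁴ = 3.10×10⁻⁸ F.
Q = CV = 3.10×10⁻⁸ × 4910 = 1.52×10⁻⁴ C.

Q ≈ 152 μC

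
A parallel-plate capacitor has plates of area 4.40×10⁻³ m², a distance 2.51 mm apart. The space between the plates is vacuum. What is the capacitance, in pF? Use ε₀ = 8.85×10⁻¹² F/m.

C = ε₀A/d = 8.85×10⁻¹² × 4.40×10⁻³ / 2.51×10⁻³ = 1.55×10⁻¹¹ F.

C ≈ 15.5 pF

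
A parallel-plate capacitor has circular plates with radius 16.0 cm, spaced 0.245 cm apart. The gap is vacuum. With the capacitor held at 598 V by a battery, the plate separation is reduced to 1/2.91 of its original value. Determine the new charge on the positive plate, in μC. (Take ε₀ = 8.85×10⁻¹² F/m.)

A = π(16.0 cm)² = 8.04×10⁻² m².
Initially C₁ = ε₀A/d = 8.85×10⁻¹² × 8.04×10⁻² / 2.45×10⁻³ = 2.91×10⁻¹⁰ F.
Q₁ = 1.74×10⁻⁷ C.
Battery connected ⇒ V is held fixed. C₂ = 2.91 C₁ and Q = CV, so Q₂/Q₁ = C₂/C₁ = 2.91.
Q₂ = 2.91 × 1.74×10⁻⁷ = 5.06×10⁻⁷ C.

Q ≈ 0.506 μC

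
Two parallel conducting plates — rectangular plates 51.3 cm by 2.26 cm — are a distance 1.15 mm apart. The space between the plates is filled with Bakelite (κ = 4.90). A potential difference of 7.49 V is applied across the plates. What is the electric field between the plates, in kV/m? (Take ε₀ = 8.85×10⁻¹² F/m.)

E = V/d = 7.49 / 1.15×10⁻³ = 6.51×10³ V/m.

E ≈ 6.51 kV/m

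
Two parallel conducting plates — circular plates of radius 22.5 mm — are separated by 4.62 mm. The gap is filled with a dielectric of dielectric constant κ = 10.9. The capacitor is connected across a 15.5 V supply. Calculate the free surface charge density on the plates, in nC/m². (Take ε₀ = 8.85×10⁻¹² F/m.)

A = π(22.5 mm)² = 1.59×10⁻³ m².
C = κε₀A/d = 10.9 × 8.85×10⁻¹² × 1.59×10⁻³ / 4.62×10⁻³ = 3.32×10⁻¹¹ F.
σ = Q/A = CV/A = 3.32×10⁻¹¹ × 15.5 / 1.59×10⁻³ = 3.24×10⁻⁷ C/m².

σ ≈ 324 nC/m²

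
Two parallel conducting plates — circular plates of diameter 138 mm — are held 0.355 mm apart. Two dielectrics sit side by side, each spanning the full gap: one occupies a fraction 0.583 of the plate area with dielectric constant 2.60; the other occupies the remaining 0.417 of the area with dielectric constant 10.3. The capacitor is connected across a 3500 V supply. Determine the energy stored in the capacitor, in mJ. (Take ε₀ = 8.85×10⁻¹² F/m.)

A = π(138/2 mm)² = 1.50×10⁻² m².
Side-by-side slabs ⇒ two capacitors in parallel, each spanning the full gap.
C₁ = κ₁ε₀A₁/d = 2.60 × 8.85×10⁻¹² × 8.72×10⁻³ / 3.55×10⁻⁴ = 5.65×10⁻¹⁰ F.
C₂ = κ₂ε₀A₂/d = 10.3 × 8.85×10⁻¹² × 6.24×10⁻³ / 3.55×10⁻⁴ = 1.60×10⁻⁹ F.
C = C₁ + C₂ = 2.17×10⁻⁹ F.
U = ½CV² = ½ × 2.17×10⁻⁹ × (3500)² = 1.33×10⁻² J.

13.3 mJ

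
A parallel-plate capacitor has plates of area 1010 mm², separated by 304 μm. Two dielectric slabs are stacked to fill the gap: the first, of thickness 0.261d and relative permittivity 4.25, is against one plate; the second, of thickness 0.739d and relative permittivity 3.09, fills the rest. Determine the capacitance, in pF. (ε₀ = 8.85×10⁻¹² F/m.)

A = 1010 mm² = 1.01×10⁻³ m².
Stacked slabs ⇒ two capacitors in series, each with the full plate area.
C₁ = κ₁ε₀A/d₁ = 4.25 × 8.85×10⁻¹² × 1.01×10⁻³ / 7.93×10⁻⁵ = 4.79×10⁻¹⁰ F.
C₂ = κ₂ε₀A/d₂ = 3.09 × 8.85×10⁻¹² × 1.01×10⁻³ / 2.25×10⁻⁴ = 1.23×10⁻¹⁰ F.
C = (1/C₁ + 1/C₂)⁻¹ = 9.78×10⁻¹¹ F.

C ≈ 97.8 pF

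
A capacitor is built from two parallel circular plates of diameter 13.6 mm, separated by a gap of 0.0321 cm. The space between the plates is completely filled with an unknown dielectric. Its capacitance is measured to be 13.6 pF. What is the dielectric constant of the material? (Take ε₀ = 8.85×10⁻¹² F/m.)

A = π(13.6/2 mm)² = 1.45×10⁻⁴ m².
κ = Cd/(ε₀A) = 1.36×10⁻¹¹ × 3.21×10⁻⁴ / (8.85×10⁻¹² × 1.45×10⁻⁴) = 3.40.

3.40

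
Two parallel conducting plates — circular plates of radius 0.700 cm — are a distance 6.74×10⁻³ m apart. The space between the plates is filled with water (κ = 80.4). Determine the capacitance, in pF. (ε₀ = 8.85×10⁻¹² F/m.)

16.3 pF

A = π(0.700 cm)² = 1.54×10⁻⁴ m².
C = κε₀A/d = 80.4 × 8.85×10⁻¹² × 1.54×10⁻⁴ / 6.74×10⁻³ = 1.63×10⁻¹¹ F.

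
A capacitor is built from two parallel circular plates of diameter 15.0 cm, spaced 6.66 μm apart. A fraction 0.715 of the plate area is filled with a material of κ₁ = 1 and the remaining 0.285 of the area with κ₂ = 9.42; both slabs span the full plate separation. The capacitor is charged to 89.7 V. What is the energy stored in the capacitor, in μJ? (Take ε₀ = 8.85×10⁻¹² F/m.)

A = π(15.0/2 cm)² = 1.77×10⁻² m².
Side-by-side slabs ⇒ two capacitors in parallel, each spanning the full gap.
C₁ = κ₁ε₀A₁/d = 1.00 × 8.85×10⁻¹² × 1.26×10⁻² / 6.66×10⁻⁶ = 1.68×10⁻⁸ F.
C₂ = κ₂ε₀A₂/d = 9.42 × 8.85×10⁻¹² × 5.04×10⁻³ / 6.66×10⁻⁶ = 6.30×10⁻⁸ F.
C = C₁ + C₂ = 7.98×10⁻⁸ F.
U = ½CV² = ½ × 7.98×10⁻⁸ × (89.7)² = 3.21×10⁻⁴ J.

U ≈ 321 μJ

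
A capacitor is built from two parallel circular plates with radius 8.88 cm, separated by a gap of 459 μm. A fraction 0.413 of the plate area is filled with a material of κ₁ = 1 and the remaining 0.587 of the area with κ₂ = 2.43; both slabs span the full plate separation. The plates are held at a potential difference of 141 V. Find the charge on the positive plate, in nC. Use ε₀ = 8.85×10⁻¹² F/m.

A = π(8.88 cm)² = 2.48×10⁻² m².
Side-by-side slabs ⇒ two capacitors in parallel, each spanning the full gap.
C₁ = κ₁ε₀A₁/d = 1.00 × 8.85×10⁻¹² × 1.02×10⁻² / 4.59×10⁻⁴ = 1.97×10⁻¹⁰ F.
C₂ = κ₂ε₀A₂/d = 2.43 × 8.85×10⁻¹² × 1.45×10⁻² / 4.59×10⁻⁴ = 6.81×10⁻¹⁰ F.
C = C₁ + C₂ = 8.79×10⁻¹⁰ F.
Q = CV = 8.79×10⁻¹⁰ × 141 = 1.24×10⁻⁷ C.

Q ≈ 124 nC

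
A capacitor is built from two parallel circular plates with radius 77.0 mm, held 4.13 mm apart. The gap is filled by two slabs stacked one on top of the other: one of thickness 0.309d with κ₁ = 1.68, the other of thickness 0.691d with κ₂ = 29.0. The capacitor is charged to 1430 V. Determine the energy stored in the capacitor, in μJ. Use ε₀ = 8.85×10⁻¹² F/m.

U ≈ 196 μJ

A = π(77.0 mm)² = 1.86×10⁻² m².
Stacked slabs ⇒ two capacitors in series, each with the full plate area.
C₁ = κ₁ε₀A/d₁ = 1.68 × 8.85×10⁻¹² × 1.86×10⁻² / 1.28×10⁻³ = 2.17×10⁻¹⁰ F.
C₂ = κ₂ε₀A/d₂ = 29.0 × 8.85×10⁻¹² × 1.86×10⁻² / 2.85×10⁻³ = 1.68×10⁻⁹ F.
C = (1/C₁ + 1/C₂)⁻¹ = 1.92×10⁻¹⁰ F.
U = ½CV² = ½ × 1.92×10⁻¹⁰ × (1430)² = 1.96×10⁻⁴ J.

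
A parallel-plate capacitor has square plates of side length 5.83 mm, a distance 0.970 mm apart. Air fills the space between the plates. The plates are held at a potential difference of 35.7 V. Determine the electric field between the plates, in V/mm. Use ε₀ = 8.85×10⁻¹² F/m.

E = V/d = 35.7 / 9.70×10⁻⁴ = 3.68×10⁴ V/m.

36.8 V/mm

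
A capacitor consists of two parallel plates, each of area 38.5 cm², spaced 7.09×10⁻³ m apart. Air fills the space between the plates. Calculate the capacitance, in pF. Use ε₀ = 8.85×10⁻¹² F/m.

A = 38.5 cm² = 3.85×10⁻³ m².
C = ε₀A/d = 8.85×10⁻¹² × 3.85×10⁻³ / 7.09×10⁻³ = 4.81×10⁻¹² F.

4.81 pF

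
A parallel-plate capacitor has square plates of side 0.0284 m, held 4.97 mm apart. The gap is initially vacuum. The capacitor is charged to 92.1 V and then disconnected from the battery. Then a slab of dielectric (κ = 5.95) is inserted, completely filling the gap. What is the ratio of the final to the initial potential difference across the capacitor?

Isolated ⇒ Q is held fixed.
C₂ = 5.95 C₁ and V = Q/C, so V₂/V₁ = C₁/C₂ = 0.168.

V₂/V₁ ≈ 0.168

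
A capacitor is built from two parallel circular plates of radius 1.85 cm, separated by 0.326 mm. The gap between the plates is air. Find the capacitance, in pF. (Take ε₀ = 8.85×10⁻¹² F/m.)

C ≈ 29.2 pF

A = π(1.85 cm)² = 1.08×10⁻³ m².
C = ε₀A/d = 8.85×10⁻¹² × 1.08×10⁻³ / 3.26×10⁻⁴ = 2.92×10⁻¹¹ F.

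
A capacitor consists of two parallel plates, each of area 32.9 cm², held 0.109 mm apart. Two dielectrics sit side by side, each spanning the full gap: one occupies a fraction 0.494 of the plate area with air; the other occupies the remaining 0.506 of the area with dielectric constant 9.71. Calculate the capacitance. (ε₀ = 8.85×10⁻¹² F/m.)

A = 32.9 cm² = 3.29×10⁻³ m².
Side-by-side slabs ⇒ two capacitors in parallel, each spanning the full gap.
C₁ = κ₁ε₀A₁/d = 1.00 × 8.85×10⁻¹² × 1.63×10⁻³ / 1.09×10⁻⁴ = 1.32×10⁻¹⁰ F.
C₂ = κ₂ε₀A₂/d = 9.71 × 8.85×10⁻¹² × 1.66×10⁻³ / 1.09×10⁻⁴ = 1.31×10⁻⁹ F.
C = C₁ + C₂ = 1.44×10⁻⁹ F.

1.44 nF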